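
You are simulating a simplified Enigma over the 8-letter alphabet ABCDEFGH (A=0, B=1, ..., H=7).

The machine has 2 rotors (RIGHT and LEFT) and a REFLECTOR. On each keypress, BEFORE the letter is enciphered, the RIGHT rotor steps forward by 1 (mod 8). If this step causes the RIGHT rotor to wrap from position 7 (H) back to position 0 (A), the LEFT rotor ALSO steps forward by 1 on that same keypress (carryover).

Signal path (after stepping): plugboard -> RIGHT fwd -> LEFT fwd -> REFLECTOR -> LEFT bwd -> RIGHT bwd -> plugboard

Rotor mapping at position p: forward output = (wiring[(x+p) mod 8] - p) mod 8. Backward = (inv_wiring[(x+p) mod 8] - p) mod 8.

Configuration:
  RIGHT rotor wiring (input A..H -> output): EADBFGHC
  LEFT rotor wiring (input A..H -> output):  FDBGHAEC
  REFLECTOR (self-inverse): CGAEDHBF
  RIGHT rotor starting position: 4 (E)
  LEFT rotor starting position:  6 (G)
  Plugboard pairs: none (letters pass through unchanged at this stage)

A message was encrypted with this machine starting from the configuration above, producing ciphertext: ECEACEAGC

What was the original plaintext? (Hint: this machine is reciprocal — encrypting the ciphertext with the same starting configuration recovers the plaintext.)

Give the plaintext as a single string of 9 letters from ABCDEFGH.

Answer: BHAGBCFFE

Derivation:
Char 1 ('E'): step: R->5, L=6; E->plug->E->R->D->L->F->refl->H->L'->C->R'->B->plug->B
Char 2 ('C'): step: R->6, L=6; C->plug->C->R->G->L->B->refl->G->L'->A->R'->H->plug->H
Char 3 ('E'): step: R->7, L=6; E->plug->E->R->C->L->H->refl->F->L'->D->R'->A->plug->A
Char 4 ('A'): step: R->0, L->7 (L advanced); A->plug->A->R->E->L->H->refl->F->L'->H->R'->G->plug->G
Char 5 ('C'): step: R->1, L=7; C->plug->C->R->A->L->D->refl->E->L'->C->R'->B->plug->B
Char 6 ('E'): step: R->2, L=7; E->plug->E->R->F->L->A->refl->C->L'->D->R'->C->plug->C
Char 7 ('A'): step: R->3, L=7; A->plug->A->R->G->L->B->refl->G->L'->B->R'->F->plug->F
Char 8 ('G'): step: R->4, L=7; G->plug->G->R->H->L->F->refl->H->L'->E->R'->F->plug->F
Char 9 ('C'): step: R->5, L=7; C->plug->C->R->F->L->A->refl->C->L'->D->R'->E->plug->E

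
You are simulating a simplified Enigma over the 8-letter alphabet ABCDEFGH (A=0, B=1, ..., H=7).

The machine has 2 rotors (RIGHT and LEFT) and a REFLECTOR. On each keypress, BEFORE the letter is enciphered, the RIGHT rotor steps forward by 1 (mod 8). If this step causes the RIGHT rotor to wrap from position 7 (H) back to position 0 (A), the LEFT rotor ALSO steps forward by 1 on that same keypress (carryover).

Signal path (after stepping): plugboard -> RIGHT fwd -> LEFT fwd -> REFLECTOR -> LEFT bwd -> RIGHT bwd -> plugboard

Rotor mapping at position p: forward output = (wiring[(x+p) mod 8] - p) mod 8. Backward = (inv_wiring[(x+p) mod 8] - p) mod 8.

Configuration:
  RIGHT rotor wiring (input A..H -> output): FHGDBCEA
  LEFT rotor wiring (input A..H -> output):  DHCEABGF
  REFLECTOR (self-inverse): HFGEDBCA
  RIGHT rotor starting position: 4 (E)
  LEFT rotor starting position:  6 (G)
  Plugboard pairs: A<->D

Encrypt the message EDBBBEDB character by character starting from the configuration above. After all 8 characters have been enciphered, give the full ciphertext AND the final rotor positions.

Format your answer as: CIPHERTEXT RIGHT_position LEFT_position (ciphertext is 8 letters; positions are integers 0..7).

Answer: CFHFHCBC 4 7

Derivation:
Char 1 ('E'): step: R->5, L=6; E->plug->E->R->C->L->F->refl->B->L'->D->R'->C->plug->C
Char 2 ('D'): step: R->6, L=6; D->plug->A->R->G->L->C->refl->G->L'->F->R'->F->plug->F
Char 3 ('B'): step: R->7, L=6; B->plug->B->R->G->L->C->refl->G->L'->F->R'->H->plug->H
Char 4 ('B'): step: R->0, L->7 (L advanced); B->plug->B->R->H->L->H->refl->A->L'->C->R'->F->plug->F
Char 5 ('B'): step: R->1, L=7; B->plug->B->R->F->L->B->refl->F->L'->E->R'->H->plug->H
Char 6 ('E'): step: R->2, L=7; E->plug->E->R->C->L->A->refl->H->L'->H->R'->C->plug->C
Char 7 ('D'): step: R->3, L=7; D->plug->A->R->A->L->G->refl->C->L'->G->R'->B->plug->B
Char 8 ('B'): step: R->4, L=7; B->plug->B->R->G->L->C->refl->G->L'->A->R'->C->plug->C
Final: ciphertext=CFHFHCBC, RIGHT=4, LEFT=7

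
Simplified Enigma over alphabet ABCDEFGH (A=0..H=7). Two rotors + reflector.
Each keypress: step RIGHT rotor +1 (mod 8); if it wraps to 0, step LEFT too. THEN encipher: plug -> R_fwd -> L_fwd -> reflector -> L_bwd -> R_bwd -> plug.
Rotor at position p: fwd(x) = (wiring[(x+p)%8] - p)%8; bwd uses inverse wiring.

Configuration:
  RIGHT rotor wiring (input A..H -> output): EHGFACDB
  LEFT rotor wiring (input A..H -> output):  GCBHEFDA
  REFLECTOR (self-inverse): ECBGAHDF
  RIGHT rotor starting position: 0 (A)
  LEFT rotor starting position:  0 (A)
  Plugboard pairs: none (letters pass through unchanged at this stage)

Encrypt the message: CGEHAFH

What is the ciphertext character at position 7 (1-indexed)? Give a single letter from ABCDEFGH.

Char 1 ('C'): step: R->1, L=0; C->plug->C->R->E->L->E->refl->A->L'->H->R'->D->plug->D
Char 2 ('G'): step: R->2, L=0; G->plug->G->R->C->L->B->refl->C->L'->B->R'->E->plug->E
Char 3 ('E'): step: R->3, L=0; E->plug->E->R->G->L->D->refl->G->L'->A->R'->D->plug->D
Char 4 ('H'): step: R->4, L=0; H->plug->H->R->B->L->C->refl->B->L'->C->R'->G->plug->G
Char 5 ('A'): step: R->5, L=0; A->plug->A->R->F->L->F->refl->H->L'->D->R'->H->plug->H
Char 6 ('F'): step: R->6, L=0; F->plug->F->R->H->L->A->refl->E->L'->E->R'->H->plug->H
Char 7 ('H'): step: R->7, L=0; H->plug->H->R->E->L->E->refl->A->L'->H->R'->D->plug->D

D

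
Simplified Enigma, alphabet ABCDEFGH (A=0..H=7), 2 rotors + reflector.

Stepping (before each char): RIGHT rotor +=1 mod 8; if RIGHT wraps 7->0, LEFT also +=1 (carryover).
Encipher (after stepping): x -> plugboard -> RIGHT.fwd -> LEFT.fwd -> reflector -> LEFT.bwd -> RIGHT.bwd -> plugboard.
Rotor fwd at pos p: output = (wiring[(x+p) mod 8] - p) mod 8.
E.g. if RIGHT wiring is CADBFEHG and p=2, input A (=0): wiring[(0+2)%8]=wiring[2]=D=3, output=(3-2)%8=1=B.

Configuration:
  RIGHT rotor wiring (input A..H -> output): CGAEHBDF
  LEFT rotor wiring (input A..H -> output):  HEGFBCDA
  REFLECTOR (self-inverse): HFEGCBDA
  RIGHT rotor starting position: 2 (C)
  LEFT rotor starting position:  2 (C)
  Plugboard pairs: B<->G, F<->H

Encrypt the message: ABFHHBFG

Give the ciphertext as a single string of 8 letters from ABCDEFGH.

Answer: FEHCCAGH

Derivation:
Char 1 ('A'): step: R->3, L=2; A->plug->A->R->B->L->D->refl->G->L'->F->R'->H->plug->F
Char 2 ('B'): step: R->4, L=2; B->plug->G->R->E->L->B->refl->F->L'->G->R'->E->plug->E
Char 3 ('F'): step: R->5, L=2; F->plug->H->R->C->L->H->refl->A->L'->D->R'->F->plug->H
Char 4 ('H'): step: R->6, L=2; H->plug->F->R->G->L->F->refl->B->L'->E->R'->C->plug->C
Char 5 ('H'): step: R->7, L=2; H->plug->F->R->A->L->E->refl->C->L'->H->R'->C->plug->C
Char 6 ('B'): step: R->0, L->3 (L advanced); B->plug->G->R->D->L->A->refl->H->L'->C->R'->A->plug->A
Char 7 ('F'): step: R->1, L=3; F->plug->H->R->B->L->G->refl->D->L'->H->R'->B->plug->G
Char 8 ('G'): step: R->2, L=3; G->plug->B->R->C->L->H->refl->A->L'->D->R'->F->plug->H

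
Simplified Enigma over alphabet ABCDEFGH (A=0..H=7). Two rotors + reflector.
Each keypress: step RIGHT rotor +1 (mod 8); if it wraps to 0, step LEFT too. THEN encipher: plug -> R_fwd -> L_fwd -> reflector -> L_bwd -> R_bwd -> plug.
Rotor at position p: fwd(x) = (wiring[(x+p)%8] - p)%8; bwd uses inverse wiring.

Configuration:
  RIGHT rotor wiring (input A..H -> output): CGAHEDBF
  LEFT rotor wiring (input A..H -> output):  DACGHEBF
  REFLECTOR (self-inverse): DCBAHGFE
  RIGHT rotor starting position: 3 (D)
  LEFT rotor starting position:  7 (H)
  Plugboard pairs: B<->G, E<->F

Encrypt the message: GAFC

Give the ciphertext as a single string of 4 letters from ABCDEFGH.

Answer: ECGH

Derivation:
Char 1 ('G'): step: R->4, L=7; G->plug->B->R->H->L->C->refl->B->L'->C->R'->F->plug->E
Char 2 ('A'): step: R->5, L=7; A->plug->A->R->G->L->F->refl->G->L'->A->R'->C->plug->C
Char 3 ('F'): step: R->6, L=7; F->plug->E->R->C->L->B->refl->C->L'->H->R'->B->plug->G
Char 4 ('C'): step: R->7, L=7; C->plug->C->R->H->L->C->refl->B->L'->C->R'->H->plug->H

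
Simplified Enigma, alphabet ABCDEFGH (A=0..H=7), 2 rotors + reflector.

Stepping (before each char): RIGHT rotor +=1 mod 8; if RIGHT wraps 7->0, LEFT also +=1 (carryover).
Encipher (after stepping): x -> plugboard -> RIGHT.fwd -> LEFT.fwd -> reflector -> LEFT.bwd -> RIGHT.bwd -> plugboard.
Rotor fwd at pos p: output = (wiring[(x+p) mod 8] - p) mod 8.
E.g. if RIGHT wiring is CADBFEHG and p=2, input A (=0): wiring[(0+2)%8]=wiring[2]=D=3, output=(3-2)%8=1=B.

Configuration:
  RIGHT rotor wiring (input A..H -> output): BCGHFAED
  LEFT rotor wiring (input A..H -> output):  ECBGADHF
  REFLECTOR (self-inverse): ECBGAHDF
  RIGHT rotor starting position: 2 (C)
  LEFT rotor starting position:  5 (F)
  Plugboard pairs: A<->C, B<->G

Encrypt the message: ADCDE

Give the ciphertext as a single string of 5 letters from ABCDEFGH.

Answer: GADAD

Derivation:
Char 1 ('A'): step: R->3, L=5; A->plug->C->R->F->L->E->refl->A->L'->C->R'->B->plug->G
Char 2 ('D'): step: R->4, L=5; D->plug->D->R->H->L->D->refl->G->L'->A->R'->C->plug->A
Char 3 ('C'): step: R->5, L=5; C->plug->A->R->D->L->H->refl->F->L'->E->R'->D->plug->D
Char 4 ('D'): step: R->6, L=5; D->plug->D->R->E->L->F->refl->H->L'->D->R'->C->plug->A
Char 5 ('E'): step: R->7, L=5; E->plug->E->R->A->L->G->refl->D->L'->H->R'->D->plug->D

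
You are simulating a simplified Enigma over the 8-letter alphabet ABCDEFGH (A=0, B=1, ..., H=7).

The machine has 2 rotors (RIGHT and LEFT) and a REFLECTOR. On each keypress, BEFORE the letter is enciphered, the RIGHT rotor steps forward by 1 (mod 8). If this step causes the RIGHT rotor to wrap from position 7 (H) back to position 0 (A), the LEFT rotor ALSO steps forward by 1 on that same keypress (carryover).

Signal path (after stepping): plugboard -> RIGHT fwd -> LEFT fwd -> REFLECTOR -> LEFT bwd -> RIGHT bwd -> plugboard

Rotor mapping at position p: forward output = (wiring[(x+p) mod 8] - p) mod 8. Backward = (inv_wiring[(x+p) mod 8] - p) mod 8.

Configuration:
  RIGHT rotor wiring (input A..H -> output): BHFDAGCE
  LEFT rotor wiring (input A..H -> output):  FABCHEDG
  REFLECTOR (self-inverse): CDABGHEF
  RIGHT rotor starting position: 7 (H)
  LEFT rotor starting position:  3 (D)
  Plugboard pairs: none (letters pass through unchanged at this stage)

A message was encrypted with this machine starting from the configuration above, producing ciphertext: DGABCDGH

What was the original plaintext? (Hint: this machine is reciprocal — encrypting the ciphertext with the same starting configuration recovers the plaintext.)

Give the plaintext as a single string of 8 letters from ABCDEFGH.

Answer: AFBDBFBF

Derivation:
Char 1 ('D'): step: R->0, L->4 (L advanced); D->plug->D->R->D->L->C->refl->A->L'->B->R'->A->plug->A
Char 2 ('G'): step: R->1, L=4; G->plug->G->R->D->L->C->refl->A->L'->B->R'->F->plug->F
Char 3 ('A'): step: R->2, L=4; A->plug->A->R->D->L->C->refl->A->L'->B->R'->B->plug->B
Char 4 ('B'): step: R->3, L=4; B->plug->B->R->F->L->E->refl->G->L'->H->R'->D->plug->D
Char 5 ('C'): step: R->4, L=4; C->plug->C->R->G->L->F->refl->H->L'->C->R'->B->plug->B
Char 6 ('D'): step: R->5, L=4; D->plug->D->R->E->L->B->refl->D->L'->A->R'->F->plug->F
Char 7 ('G'): step: R->6, L=4; G->plug->G->R->C->L->H->refl->F->L'->G->R'->B->plug->B
Char 8 ('H'): step: R->7, L=4; H->plug->H->R->D->L->C->refl->A->L'->B->R'->F->plug->F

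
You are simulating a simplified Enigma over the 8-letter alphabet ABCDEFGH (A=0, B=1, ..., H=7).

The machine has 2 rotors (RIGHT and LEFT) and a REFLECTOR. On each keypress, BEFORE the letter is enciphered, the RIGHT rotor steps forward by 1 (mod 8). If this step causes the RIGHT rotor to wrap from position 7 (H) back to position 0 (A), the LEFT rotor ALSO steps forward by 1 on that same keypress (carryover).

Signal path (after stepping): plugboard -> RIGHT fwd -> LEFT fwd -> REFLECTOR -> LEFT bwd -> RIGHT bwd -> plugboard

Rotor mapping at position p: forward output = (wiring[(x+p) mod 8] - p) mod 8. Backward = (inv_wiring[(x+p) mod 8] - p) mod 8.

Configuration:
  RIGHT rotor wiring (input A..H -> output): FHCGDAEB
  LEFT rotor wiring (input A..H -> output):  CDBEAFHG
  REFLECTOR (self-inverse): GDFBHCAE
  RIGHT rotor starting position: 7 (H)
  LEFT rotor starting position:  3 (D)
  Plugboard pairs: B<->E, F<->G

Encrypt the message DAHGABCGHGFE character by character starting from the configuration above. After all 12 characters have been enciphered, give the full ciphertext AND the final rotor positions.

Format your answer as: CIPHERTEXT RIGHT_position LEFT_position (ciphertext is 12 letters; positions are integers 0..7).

Char 1 ('D'): step: R->0, L->4 (L advanced); D->plug->D->R->G->L->F->refl->C->L'->D->R'->E->plug->B
Char 2 ('A'): step: R->1, L=4; A->plug->A->R->G->L->F->refl->C->L'->D->R'->F->plug->G
Char 3 ('H'): step: R->2, L=4; H->plug->H->R->F->L->H->refl->E->L'->A->R'->A->plug->A
Char 4 ('G'): step: R->3, L=4; G->plug->F->R->C->L->D->refl->B->L'->B->R'->D->plug->D
Char 5 ('A'): step: R->4, L=4; A->plug->A->R->H->L->A->refl->G->L'->E->R'->B->plug->E
Char 6 ('B'): step: R->5, L=4; B->plug->E->R->C->L->D->refl->B->L'->B->R'->G->plug->F
Char 7 ('C'): step: R->6, L=4; C->plug->C->R->H->L->A->refl->G->L'->E->R'->E->plug->B
Char 8 ('G'): step: R->7, L=4; G->plug->F->R->E->L->G->refl->A->L'->H->R'->E->plug->B
Char 9 ('H'): step: R->0, L->5 (L advanced); H->plug->H->R->B->L->C->refl->F->L'->D->R'->E->plug->B
Char 10 ('G'): step: R->1, L=5; G->plug->F->R->D->L->F->refl->C->L'->B->R'->B->plug->E
Char 11 ('F'): step: R->2, L=5; F->plug->G->R->D->L->F->refl->C->L'->B->R'->C->plug->C
Char 12 ('E'): step: R->3, L=5; E->plug->B->R->A->L->A->refl->G->L'->E->R'->G->plug->F
Final: ciphertext=BGADEFBBBECF, RIGHT=3, LEFT=5

Answer: BGADEFBBBECF 3 5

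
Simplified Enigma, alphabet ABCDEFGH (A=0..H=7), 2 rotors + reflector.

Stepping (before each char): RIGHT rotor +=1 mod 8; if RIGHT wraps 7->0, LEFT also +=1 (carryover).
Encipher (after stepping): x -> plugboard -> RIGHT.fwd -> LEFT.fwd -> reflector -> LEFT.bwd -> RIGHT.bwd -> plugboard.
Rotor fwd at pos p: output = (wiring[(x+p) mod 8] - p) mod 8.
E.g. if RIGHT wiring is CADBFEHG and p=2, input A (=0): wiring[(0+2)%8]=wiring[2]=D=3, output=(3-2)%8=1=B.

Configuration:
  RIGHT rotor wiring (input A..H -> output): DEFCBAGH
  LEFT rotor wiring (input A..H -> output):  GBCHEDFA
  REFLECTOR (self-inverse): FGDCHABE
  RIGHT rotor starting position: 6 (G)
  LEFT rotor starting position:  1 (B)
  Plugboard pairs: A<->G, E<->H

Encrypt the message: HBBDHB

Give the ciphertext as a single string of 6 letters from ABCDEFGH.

Answer: BDECEC

Derivation:
Char 1 ('H'): step: R->7, L=1; H->plug->E->R->D->L->D->refl->C->L'->E->R'->B->plug->B
Char 2 ('B'): step: R->0, L->2 (L advanced); B->plug->B->R->E->L->D->refl->C->L'->C->R'->D->plug->D
Char 3 ('B'): step: R->1, L=2; B->plug->B->R->E->L->D->refl->C->L'->C->R'->H->plug->E
Char 4 ('D'): step: R->2, L=2; D->plug->D->R->G->L->E->refl->H->L'->H->R'->C->plug->C
Char 5 ('H'): step: R->3, L=2; H->plug->E->R->E->L->D->refl->C->L'->C->R'->H->plug->E
Char 6 ('B'): step: R->4, L=2; B->plug->B->R->E->L->D->refl->C->L'->C->R'->C->plug->C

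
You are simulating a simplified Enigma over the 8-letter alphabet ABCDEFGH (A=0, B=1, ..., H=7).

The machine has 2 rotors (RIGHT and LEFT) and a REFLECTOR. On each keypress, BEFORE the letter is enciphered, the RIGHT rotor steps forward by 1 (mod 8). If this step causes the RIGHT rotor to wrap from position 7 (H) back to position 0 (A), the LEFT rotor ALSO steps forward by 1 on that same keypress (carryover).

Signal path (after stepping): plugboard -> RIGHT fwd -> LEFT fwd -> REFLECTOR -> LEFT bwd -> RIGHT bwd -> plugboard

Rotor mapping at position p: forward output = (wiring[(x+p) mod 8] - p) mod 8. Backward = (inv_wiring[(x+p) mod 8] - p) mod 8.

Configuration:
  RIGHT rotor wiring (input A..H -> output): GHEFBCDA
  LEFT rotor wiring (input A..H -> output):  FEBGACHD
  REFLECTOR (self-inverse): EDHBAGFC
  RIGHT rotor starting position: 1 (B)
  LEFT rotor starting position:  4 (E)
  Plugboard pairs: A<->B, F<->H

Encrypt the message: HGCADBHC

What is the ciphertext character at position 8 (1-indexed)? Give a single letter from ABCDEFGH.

Char 1 ('H'): step: R->2, L=4; H->plug->F->R->G->L->F->refl->G->L'->B->R'->E->plug->E
Char 2 ('G'): step: R->3, L=4; G->plug->G->R->E->L->B->refl->D->L'->C->R'->A->plug->B
Char 3 ('C'): step: R->4, L=4; C->plug->C->R->H->L->C->refl->H->L'->D->R'->F->plug->H
Char 4 ('A'): step: R->5, L=4; A->plug->B->R->G->L->F->refl->G->L'->B->R'->D->plug->D
Char 5 ('D'): step: R->6, L=4; D->plug->D->R->B->L->G->refl->F->L'->G->R'->E->plug->E
Char 6 ('B'): step: R->7, L=4; B->plug->A->R->B->L->G->refl->F->L'->G->R'->E->plug->E
Char 7 ('H'): step: R->0, L->5 (L advanced); H->plug->F->R->C->L->G->refl->F->L'->A->R'->H->plug->F
Char 8 ('C'): step: R->1, L=5; C->plug->C->R->E->L->H->refl->C->L'->B->R'->E->plug->E

E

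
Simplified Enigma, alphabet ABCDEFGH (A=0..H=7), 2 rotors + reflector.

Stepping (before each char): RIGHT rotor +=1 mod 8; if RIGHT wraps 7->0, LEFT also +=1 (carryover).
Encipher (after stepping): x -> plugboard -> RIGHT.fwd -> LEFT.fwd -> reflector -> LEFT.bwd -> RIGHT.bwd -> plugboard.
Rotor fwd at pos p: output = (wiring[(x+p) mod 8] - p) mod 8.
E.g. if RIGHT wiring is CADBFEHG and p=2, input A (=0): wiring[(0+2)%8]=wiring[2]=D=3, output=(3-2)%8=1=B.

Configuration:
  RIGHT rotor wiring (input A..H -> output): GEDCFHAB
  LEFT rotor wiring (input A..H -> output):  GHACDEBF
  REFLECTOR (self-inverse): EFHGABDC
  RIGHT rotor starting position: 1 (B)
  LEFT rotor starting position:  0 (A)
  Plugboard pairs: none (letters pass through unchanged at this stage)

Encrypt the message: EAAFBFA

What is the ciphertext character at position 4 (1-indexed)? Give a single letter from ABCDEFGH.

Char 1 ('E'): step: R->2, L=0; E->plug->E->R->G->L->B->refl->F->L'->H->R'->F->plug->F
Char 2 ('A'): step: R->3, L=0; A->plug->A->R->H->L->F->refl->B->L'->G->R'->E->plug->E
Char 3 ('A'): step: R->4, L=0; A->plug->A->R->B->L->H->refl->C->L'->D->R'->B->plug->B
Char 4 ('F'): step: R->5, L=0; F->plug->F->R->G->L->B->refl->F->L'->H->R'->E->plug->E

E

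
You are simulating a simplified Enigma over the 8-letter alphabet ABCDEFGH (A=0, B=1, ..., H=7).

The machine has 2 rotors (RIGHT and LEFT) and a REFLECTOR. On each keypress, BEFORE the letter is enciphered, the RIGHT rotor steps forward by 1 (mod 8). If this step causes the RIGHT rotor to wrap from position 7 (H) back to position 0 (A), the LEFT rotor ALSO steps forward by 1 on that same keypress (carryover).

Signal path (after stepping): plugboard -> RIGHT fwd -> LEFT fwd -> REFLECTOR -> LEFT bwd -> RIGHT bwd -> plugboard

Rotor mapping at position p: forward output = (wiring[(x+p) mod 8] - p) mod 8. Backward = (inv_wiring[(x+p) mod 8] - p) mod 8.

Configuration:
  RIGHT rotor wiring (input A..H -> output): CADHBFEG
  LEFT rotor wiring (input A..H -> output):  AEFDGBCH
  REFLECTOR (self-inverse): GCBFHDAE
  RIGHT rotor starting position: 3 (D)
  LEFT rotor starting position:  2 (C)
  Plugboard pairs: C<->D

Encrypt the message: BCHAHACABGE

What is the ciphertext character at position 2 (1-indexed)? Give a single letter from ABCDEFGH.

Char 1 ('B'): step: R->4, L=2; B->plug->B->R->B->L->B->refl->C->L'->H->R'->G->plug->G
Char 2 ('C'): step: R->5, L=2; C->plug->D->R->F->L->F->refl->D->L'->A->R'->A->plug->A

A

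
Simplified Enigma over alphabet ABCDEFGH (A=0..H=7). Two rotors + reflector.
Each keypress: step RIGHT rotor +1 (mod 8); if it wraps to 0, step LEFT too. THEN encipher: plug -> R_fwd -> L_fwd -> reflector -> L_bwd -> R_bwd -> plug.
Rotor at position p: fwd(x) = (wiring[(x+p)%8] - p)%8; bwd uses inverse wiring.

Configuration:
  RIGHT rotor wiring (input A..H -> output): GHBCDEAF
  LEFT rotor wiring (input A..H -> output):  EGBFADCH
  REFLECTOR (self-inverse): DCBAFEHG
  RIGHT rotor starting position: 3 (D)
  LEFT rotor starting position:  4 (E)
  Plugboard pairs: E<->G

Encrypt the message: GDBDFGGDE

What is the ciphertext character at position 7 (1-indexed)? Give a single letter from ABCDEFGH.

Char 1 ('G'): step: R->4, L=4; G->plug->E->R->C->L->G->refl->H->L'->B->R'->D->plug->D
Char 2 ('D'): step: R->5, L=4; D->plug->D->R->B->L->H->refl->G->L'->C->R'->E->plug->G
Char 3 ('B'): step: R->6, L=4; B->plug->B->R->H->L->B->refl->C->L'->F->R'->G->plug->E
Char 4 ('D'): step: R->7, L=4; D->plug->D->R->C->L->G->refl->H->L'->B->R'->H->plug->H
Char 5 ('F'): step: R->0, L->5 (L advanced); F->plug->F->R->E->L->B->refl->C->L'->C->R'->D->plug->D
Char 6 ('G'): step: R->1, L=5; G->plug->E->R->D->L->H->refl->G->L'->A->R'->B->plug->B
Char 7 ('G'): step: R->2, L=5; G->plug->E->R->G->L->A->refl->D->L'->H->R'->A->plug->A

A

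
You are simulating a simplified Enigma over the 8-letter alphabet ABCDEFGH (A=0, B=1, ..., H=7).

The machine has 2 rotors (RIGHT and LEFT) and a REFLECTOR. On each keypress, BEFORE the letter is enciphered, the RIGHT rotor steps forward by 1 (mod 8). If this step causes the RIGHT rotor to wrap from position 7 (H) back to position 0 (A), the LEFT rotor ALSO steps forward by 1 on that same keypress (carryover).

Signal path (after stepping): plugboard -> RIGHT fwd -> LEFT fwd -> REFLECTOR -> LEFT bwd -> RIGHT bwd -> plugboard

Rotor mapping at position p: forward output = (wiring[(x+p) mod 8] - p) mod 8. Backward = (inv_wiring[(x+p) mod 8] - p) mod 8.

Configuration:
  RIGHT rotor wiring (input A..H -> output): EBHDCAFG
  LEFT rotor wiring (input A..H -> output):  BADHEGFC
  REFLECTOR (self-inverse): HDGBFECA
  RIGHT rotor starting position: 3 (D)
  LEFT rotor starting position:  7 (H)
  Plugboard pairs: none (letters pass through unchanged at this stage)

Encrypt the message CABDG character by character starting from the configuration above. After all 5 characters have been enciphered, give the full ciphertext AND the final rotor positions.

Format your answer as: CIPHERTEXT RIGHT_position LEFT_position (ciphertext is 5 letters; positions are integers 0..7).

Answer: HHHCC 0 0

Derivation:
Char 1 ('C'): step: R->4, L=7; C->plug->C->R->B->L->C->refl->G->L'->H->R'->H->plug->H
Char 2 ('A'): step: R->5, L=7; A->plug->A->R->D->L->E->refl->F->L'->F->R'->H->plug->H
Char 3 ('B'): step: R->6, L=7; B->plug->B->R->A->L->D->refl->B->L'->C->R'->H->plug->H
Char 4 ('D'): step: R->7, L=7; D->plug->D->R->A->L->D->refl->B->L'->C->R'->C->plug->C
Char 5 ('G'): step: R->0, L->0 (L advanced); G->plug->G->R->F->L->G->refl->C->L'->H->R'->C->plug->C
Final: ciphertext=HHHCC, RIGHT=0, LEFT=0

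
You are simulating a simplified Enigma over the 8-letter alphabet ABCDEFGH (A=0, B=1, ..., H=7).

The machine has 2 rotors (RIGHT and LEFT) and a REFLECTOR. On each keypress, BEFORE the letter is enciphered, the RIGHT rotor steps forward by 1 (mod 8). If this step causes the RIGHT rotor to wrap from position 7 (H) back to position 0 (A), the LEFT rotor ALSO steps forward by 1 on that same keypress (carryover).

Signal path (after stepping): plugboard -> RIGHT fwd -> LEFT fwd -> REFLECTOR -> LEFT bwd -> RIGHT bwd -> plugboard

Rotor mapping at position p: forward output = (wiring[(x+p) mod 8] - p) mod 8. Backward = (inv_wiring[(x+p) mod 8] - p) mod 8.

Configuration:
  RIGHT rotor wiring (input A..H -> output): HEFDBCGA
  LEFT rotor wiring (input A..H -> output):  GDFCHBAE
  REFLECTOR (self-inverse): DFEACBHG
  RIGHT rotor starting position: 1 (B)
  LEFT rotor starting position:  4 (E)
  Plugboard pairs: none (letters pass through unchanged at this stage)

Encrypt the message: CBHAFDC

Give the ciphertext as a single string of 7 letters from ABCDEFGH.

Answer: GGAEEAE

Derivation:
Char 1 ('C'): step: R->2, L=4; C->plug->C->R->H->L->G->refl->H->L'->F->R'->G->plug->G
Char 2 ('B'): step: R->3, L=4; B->plug->B->R->G->L->B->refl->F->L'->B->R'->G->plug->G
Char 3 ('H'): step: R->4, L=4; H->plug->H->R->H->L->G->refl->H->L'->F->R'->A->plug->A
Char 4 ('A'): step: R->5, L=4; A->plug->A->R->F->L->H->refl->G->L'->H->R'->E->plug->E
Char 5 ('F'): step: R->6, L=4; F->plug->F->R->F->L->H->refl->G->L'->H->R'->E->plug->E
Char 6 ('D'): step: R->7, L=4; D->plug->D->R->G->L->B->refl->F->L'->B->R'->A->plug->A
Char 7 ('C'): step: R->0, L->5 (L advanced); C->plug->C->R->F->L->A->refl->D->L'->B->R'->E->plug->E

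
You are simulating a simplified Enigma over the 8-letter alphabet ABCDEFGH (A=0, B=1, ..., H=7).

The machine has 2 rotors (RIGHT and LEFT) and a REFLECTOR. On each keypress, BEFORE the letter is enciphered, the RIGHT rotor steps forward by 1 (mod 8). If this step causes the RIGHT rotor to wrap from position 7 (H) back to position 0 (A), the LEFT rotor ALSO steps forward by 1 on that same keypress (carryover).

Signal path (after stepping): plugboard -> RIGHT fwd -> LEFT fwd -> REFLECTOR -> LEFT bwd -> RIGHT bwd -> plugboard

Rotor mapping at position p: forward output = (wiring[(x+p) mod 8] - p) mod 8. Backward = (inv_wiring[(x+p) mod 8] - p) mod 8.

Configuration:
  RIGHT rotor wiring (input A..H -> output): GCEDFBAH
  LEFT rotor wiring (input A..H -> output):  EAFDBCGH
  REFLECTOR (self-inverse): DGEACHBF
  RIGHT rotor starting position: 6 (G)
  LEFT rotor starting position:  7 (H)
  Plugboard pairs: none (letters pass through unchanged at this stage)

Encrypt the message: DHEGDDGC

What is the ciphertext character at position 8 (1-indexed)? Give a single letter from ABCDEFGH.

Char 1 ('D'): step: R->7, L=7; D->plug->D->R->F->L->C->refl->E->L'->E->R'->E->plug->E
Char 2 ('H'): step: R->0, L->0 (L advanced); H->plug->H->R->H->L->H->refl->F->L'->C->R'->B->plug->B
Char 3 ('E'): step: R->1, L=0; E->plug->E->R->A->L->E->refl->C->L'->F->R'->H->plug->H
Char 4 ('G'): step: R->2, L=0; G->plug->G->R->E->L->B->refl->G->L'->G->R'->E->plug->E
Char 5 ('D'): step: R->3, L=0; D->plug->D->R->F->L->C->refl->E->L'->A->R'->A->plug->A
Char 6 ('D'): step: R->4, L=0; D->plug->D->R->D->L->D->refl->A->L'->B->R'->A->plug->A
Char 7 ('G'): step: R->5, L=0; G->plug->G->R->G->L->G->refl->B->L'->E->R'->A->plug->A
Char 8 ('C'): step: R->6, L=0; C->plug->C->R->A->L->E->refl->C->L'->F->R'->F->plug->F

F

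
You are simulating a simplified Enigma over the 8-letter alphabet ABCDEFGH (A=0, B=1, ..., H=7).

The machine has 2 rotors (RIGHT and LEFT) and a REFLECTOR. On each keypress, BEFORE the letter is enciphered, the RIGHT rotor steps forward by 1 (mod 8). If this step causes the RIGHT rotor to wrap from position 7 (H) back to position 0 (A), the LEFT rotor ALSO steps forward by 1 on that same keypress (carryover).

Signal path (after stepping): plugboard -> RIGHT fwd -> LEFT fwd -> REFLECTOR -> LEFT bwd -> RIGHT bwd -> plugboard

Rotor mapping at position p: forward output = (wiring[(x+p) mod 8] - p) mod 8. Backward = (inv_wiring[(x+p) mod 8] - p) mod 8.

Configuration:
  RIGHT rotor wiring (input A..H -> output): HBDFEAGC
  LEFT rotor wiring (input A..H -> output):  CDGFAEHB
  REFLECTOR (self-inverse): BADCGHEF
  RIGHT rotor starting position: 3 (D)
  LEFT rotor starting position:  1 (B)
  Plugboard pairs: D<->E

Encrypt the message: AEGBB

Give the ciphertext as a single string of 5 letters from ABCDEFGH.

Answer: BCFEC

Derivation:
Char 1 ('A'): step: R->4, L=1; A->plug->A->R->A->L->C->refl->D->L'->E->R'->B->plug->B
Char 2 ('E'): step: R->5, L=1; E->plug->D->R->C->L->E->refl->G->L'->F->R'->C->plug->C
Char 3 ('G'): step: R->6, L=1; G->plug->G->R->G->L->A->refl->B->L'->H->R'->F->plug->F
Char 4 ('B'): step: R->7, L=1; B->plug->B->R->A->L->C->refl->D->L'->E->R'->D->plug->E
Char 5 ('B'): step: R->0, L->2 (L advanced); B->plug->B->R->B->L->D->refl->C->L'->D->R'->C->plug->C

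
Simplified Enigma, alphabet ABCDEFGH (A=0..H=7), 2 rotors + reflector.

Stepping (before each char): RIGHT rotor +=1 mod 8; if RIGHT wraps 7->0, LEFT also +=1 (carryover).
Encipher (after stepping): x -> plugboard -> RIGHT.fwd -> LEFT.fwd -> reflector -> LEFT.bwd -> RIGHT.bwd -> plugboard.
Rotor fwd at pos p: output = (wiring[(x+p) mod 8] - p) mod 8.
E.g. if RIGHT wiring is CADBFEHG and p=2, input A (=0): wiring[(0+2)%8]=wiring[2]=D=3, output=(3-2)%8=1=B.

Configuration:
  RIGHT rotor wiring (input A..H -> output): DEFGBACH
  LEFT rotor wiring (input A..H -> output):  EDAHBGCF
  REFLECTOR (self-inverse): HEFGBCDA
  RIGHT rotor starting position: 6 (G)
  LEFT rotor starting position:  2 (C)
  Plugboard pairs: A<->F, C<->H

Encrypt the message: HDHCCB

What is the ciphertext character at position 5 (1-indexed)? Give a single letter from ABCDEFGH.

Char 1 ('H'): step: R->7, L=2; H->plug->C->R->F->L->D->refl->G->L'->A->R'->A->plug->F
Char 2 ('D'): step: R->0, L->3 (L advanced); D->plug->D->R->G->L->A->refl->H->L'->D->R'->A->plug->F
Char 3 ('H'): step: R->1, L=3; H->plug->C->R->F->L->B->refl->E->L'->A->R'->D->plug->D
Char 4 ('C'): step: R->2, L=3; C->plug->H->R->C->L->D->refl->G->L'->B->R'->G->plug->G
Char 5 ('C'): step: R->3, L=3; C->plug->H->R->C->L->D->refl->G->L'->B->R'->G->plug->G

G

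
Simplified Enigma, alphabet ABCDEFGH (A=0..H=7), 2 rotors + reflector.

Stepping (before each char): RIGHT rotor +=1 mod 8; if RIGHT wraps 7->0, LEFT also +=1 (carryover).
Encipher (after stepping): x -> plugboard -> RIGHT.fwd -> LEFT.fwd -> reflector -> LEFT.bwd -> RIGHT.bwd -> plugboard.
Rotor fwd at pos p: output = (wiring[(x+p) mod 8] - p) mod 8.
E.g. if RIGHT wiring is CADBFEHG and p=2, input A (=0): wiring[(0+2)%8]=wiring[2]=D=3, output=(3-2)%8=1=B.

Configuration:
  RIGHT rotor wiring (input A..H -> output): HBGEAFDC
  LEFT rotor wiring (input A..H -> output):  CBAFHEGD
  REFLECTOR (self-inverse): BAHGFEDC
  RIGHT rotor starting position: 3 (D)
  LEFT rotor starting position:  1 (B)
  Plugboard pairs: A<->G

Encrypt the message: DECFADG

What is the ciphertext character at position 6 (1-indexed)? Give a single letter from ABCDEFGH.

Char 1 ('D'): step: R->4, L=1; D->plug->D->R->G->L->C->refl->H->L'->B->R'->B->plug->B
Char 2 ('E'): step: R->5, L=1; E->plug->E->R->E->L->D->refl->G->L'->D->R'->H->plug->H
Char 3 ('C'): step: R->6, L=1; C->plug->C->R->B->L->H->refl->C->L'->G->R'->F->plug->F
Char 4 ('F'): step: R->7, L=1; F->plug->F->R->B->L->H->refl->C->L'->G->R'->G->plug->A
Char 5 ('A'): step: R->0, L->2 (L advanced); A->plug->G->R->D->L->C->refl->H->L'->H->R'->A->plug->G
Char 6 ('D'): step: R->1, L=2; D->plug->D->R->H->L->H->refl->C->L'->D->R'->C->plug->C

C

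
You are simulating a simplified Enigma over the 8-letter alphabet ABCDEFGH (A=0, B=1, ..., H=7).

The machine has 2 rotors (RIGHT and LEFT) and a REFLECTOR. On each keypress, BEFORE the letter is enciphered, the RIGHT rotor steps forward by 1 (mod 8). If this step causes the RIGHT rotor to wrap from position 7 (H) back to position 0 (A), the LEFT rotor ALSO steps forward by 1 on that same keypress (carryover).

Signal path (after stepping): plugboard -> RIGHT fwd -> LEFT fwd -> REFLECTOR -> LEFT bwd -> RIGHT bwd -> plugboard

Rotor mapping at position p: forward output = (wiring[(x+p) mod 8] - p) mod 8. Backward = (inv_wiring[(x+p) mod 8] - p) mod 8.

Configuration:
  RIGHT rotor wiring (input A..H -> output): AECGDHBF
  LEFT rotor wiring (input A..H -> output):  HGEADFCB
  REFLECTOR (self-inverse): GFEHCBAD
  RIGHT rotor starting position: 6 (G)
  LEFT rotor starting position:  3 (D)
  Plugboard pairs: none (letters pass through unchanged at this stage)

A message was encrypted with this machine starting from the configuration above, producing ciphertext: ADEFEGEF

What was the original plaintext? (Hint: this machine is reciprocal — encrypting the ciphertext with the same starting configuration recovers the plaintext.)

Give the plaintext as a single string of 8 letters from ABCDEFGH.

Answer: DCDCDHFE

Derivation:
Char 1 ('A'): step: R->7, L=3; A->plug->A->R->G->L->D->refl->H->L'->D->R'->D->plug->D
Char 2 ('D'): step: R->0, L->4 (L advanced); D->plug->D->R->G->L->A->refl->G->L'->C->R'->C->plug->C
Char 3 ('E'): step: R->1, L=4; E->plug->E->R->G->L->A->refl->G->L'->C->R'->D->plug->D
Char 4 ('F'): step: R->2, L=4; F->plug->F->R->D->L->F->refl->B->L'->B->R'->C->plug->C
Char 5 ('E'): step: R->3, L=4; E->plug->E->R->C->L->G->refl->A->L'->G->R'->D->plug->D
Char 6 ('G'): step: R->4, L=4; G->plug->G->R->G->L->A->refl->G->L'->C->R'->H->plug->H
Char 7 ('E'): step: R->5, L=4; E->plug->E->R->H->L->E->refl->C->L'->F->R'->F->plug->F
Char 8 ('F'): step: R->6, L=4; F->plug->F->R->A->L->H->refl->D->L'->E->R'->E->plug->E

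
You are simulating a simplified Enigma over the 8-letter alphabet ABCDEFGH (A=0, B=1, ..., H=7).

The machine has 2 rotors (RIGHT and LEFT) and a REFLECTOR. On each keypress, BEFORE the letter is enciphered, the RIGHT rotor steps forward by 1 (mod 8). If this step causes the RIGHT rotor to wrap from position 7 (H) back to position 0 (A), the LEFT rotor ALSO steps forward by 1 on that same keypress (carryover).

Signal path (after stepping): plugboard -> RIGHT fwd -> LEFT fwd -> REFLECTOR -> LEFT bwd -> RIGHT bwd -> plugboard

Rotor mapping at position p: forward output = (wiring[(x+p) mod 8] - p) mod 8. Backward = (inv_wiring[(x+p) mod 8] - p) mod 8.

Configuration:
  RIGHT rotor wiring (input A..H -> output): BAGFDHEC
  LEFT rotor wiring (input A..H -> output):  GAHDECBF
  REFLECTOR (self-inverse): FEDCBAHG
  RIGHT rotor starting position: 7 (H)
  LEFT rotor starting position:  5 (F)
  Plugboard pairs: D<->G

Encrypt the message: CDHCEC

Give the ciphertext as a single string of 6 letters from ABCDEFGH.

Answer: AECEDA

Derivation:
Char 1 ('C'): step: R->0, L->6 (L advanced); C->plug->C->R->G->L->G->refl->H->L'->B->R'->A->plug->A
Char 2 ('D'): step: R->1, L=6; D->plug->G->R->B->L->H->refl->G->L'->G->R'->E->plug->E
Char 3 ('H'): step: R->2, L=6; H->plug->H->R->G->L->G->refl->H->L'->B->R'->C->plug->C
Char 4 ('C'): step: R->3, L=6; C->plug->C->R->E->L->B->refl->E->L'->H->R'->E->plug->E
Char 5 ('E'): step: R->4, L=6; E->plug->E->R->F->L->F->refl->A->L'->C->R'->G->plug->D
Char 6 ('C'): step: R->5, L=6; C->plug->C->R->F->L->F->refl->A->L'->C->R'->A->plug->A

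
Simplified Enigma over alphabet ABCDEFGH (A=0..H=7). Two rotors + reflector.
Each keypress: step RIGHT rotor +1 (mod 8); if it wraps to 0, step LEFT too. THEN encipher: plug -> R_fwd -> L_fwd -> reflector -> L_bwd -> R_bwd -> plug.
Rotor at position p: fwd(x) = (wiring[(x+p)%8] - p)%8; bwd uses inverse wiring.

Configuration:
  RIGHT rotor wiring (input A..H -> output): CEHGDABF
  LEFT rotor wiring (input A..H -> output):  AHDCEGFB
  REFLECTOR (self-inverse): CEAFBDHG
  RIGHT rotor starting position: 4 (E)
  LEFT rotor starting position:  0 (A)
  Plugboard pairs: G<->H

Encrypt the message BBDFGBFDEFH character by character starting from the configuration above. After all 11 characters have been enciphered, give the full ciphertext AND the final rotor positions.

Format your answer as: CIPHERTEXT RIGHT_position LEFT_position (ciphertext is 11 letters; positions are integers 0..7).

Answer: ECBCBFBECBA 7 1

Derivation:
Char 1 ('B'): step: R->5, L=0; B->plug->B->R->E->L->E->refl->B->L'->H->R'->E->plug->E
Char 2 ('B'): step: R->6, L=0; B->plug->B->R->H->L->B->refl->E->L'->E->R'->C->plug->C
Char 3 ('D'): step: R->7, L=0; D->plug->D->R->A->L->A->refl->C->L'->D->R'->B->plug->B
Char 4 ('F'): step: R->0, L->1 (L advanced); F->plug->F->R->A->L->G->refl->H->L'->H->R'->C->plug->C
Char 5 ('G'): step: R->1, L=1; G->plug->H->R->B->L->C->refl->A->L'->G->R'->B->plug->B
Char 6 ('B'): step: R->2, L=1; B->plug->B->R->E->L->F->refl->D->L'->D->R'->F->plug->F
Char 7 ('F'): step: R->3, L=1; F->plug->F->R->H->L->H->refl->G->L'->A->R'->B->plug->B
Char 8 ('D'): step: R->4, L=1; D->plug->D->R->B->L->C->refl->A->L'->G->R'->E->plug->E
Char 9 ('E'): step: R->5, L=1; E->plug->E->R->H->L->H->refl->G->L'->A->R'->C->plug->C
Char 10 ('F'): step: R->6, L=1; F->plug->F->R->A->L->G->refl->H->L'->H->R'->B->plug->B
Char 11 ('H'): step: R->7, L=1; H->plug->G->R->B->L->C->refl->A->L'->G->R'->A->plug->A
Final: ciphertext=ECBCBFBECBA, RIGHT=7, LEFT=1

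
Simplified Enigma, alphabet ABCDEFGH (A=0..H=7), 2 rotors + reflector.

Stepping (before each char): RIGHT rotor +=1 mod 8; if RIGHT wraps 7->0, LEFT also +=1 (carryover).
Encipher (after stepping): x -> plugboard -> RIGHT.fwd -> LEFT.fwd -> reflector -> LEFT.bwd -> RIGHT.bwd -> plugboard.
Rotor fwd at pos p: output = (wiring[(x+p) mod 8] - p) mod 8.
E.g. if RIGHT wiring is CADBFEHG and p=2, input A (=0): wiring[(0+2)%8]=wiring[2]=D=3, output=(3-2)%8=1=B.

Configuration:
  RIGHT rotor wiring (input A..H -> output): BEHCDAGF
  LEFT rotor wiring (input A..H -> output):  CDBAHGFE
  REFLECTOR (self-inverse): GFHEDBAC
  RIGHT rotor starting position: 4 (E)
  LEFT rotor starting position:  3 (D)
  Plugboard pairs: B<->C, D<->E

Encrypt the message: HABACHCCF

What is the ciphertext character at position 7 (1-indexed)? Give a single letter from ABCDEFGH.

Char 1 ('H'): step: R->5, L=3; H->plug->H->R->G->L->A->refl->G->L'->H->R'->E->plug->D
Char 2 ('A'): step: R->6, L=3; A->plug->A->R->A->L->F->refl->B->L'->E->R'->F->plug->F
Char 3 ('B'): step: R->7, L=3; B->plug->C->R->F->L->H->refl->C->L'->D->R'->E->plug->D
Char 4 ('A'): step: R->0, L->4 (L advanced); A->plug->A->R->B->L->C->refl->H->L'->F->R'->H->plug->H
Char 5 ('C'): step: R->1, L=4; C->plug->B->R->G->L->F->refl->B->L'->C->R'->D->plug->E
Char 6 ('H'): step: R->2, L=4; H->plug->H->R->C->L->B->refl->F->L'->G->R'->D->plug->E
Char 7 ('C'): step: R->3, L=4; C->plug->B->R->A->L->D->refl->E->L'->H->R'->A->plug->A

A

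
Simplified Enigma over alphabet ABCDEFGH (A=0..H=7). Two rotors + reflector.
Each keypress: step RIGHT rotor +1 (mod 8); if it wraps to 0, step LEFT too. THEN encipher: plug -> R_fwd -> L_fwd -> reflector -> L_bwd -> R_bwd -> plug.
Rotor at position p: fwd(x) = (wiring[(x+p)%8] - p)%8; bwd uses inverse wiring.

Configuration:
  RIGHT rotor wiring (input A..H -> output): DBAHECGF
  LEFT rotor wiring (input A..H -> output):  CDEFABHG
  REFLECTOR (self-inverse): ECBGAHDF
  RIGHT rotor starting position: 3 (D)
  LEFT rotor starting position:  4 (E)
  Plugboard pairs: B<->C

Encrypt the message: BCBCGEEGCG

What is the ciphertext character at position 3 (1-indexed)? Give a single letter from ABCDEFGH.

Char 1 ('B'): step: R->4, L=4; B->plug->C->R->C->L->D->refl->G->L'->E->R'->G->plug->G
Char 2 ('C'): step: R->5, L=4; C->plug->B->R->B->L->F->refl->H->L'->F->R'->A->plug->A
Char 3 ('B'): step: R->6, L=4; B->plug->C->R->F->L->H->refl->F->L'->B->R'->F->plug->F

F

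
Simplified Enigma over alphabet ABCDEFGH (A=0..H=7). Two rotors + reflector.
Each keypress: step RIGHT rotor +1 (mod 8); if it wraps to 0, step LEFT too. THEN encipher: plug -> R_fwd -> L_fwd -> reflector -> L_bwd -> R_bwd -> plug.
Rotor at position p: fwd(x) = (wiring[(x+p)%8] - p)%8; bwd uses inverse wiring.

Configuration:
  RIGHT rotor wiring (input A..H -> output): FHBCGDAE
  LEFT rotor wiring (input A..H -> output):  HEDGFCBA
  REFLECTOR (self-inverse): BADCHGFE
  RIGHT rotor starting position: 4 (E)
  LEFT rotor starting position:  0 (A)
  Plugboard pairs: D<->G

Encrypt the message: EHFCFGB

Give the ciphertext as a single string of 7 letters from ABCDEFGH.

Char 1 ('E'): step: R->5, L=0; E->plug->E->R->C->L->D->refl->C->L'->F->R'->G->plug->D
Char 2 ('H'): step: R->6, L=0; H->plug->H->R->F->L->C->refl->D->L'->C->R'->A->plug->A
Char 3 ('F'): step: R->7, L=0; F->plug->F->R->H->L->A->refl->B->L'->G->R'->B->plug->B
Char 4 ('C'): step: R->0, L->1 (L advanced); C->plug->C->R->B->L->C->refl->D->L'->A->R'->G->plug->D
Char 5 ('F'): step: R->1, L=1; F->plug->F->R->H->L->G->refl->F->L'->C->R'->E->plug->E
Char 6 ('G'): step: R->2, L=1; G->plug->D->R->B->L->C->refl->D->L'->A->R'->B->plug->B
Char 7 ('B'): step: R->3, L=1; B->plug->B->R->D->L->E->refl->H->L'->G->R'->H->plug->H

Answer: DABDEBH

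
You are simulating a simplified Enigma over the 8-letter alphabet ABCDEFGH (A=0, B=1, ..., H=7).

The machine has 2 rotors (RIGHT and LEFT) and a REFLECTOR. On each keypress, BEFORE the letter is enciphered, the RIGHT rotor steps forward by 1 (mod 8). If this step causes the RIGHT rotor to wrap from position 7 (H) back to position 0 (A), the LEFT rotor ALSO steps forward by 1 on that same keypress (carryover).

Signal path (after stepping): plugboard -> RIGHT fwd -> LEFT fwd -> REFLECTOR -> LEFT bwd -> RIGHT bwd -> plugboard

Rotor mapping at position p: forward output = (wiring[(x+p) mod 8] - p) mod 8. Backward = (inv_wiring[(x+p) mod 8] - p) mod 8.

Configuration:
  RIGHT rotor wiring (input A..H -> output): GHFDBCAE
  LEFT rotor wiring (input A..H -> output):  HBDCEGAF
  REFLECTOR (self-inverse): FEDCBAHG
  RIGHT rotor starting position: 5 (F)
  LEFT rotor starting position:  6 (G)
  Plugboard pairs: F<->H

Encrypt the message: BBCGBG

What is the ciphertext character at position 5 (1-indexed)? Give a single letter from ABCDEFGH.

Char 1 ('B'): step: R->6, L=6; B->plug->B->R->G->L->G->refl->H->L'->B->R'->D->plug->D
Char 2 ('B'): step: R->7, L=6; B->plug->B->R->H->L->A->refl->F->L'->E->R'->E->plug->E
Char 3 ('C'): step: R->0, L->7 (L advanced); C->plug->C->R->F->L->F->refl->A->L'->B->R'->E->plug->E
Char 4 ('G'): step: R->1, L=7; G->plug->G->R->D->L->E->refl->B->L'->H->R'->F->plug->H
Char 5 ('B'): step: R->2, L=7; B->plug->B->R->B->L->A->refl->F->L'->F->R'->H->plug->F

F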